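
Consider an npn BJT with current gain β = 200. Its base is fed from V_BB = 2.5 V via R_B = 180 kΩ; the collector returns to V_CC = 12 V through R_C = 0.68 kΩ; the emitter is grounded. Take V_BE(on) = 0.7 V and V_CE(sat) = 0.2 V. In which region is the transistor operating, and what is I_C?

active; I_C ≈ 2 mA

Assume active. Base-emitter loop: I_B = (V_BB − V_BE)/R_B = (2.5 − 0.7)/180 = 0.01 mA.
I_C = β·I_B = 200×0.01 = 2 mA.
V_CE = V_CC − I_C·R_C = 12 − 2×0.68 = 10.6 V > V_CE(sat), so the active-region assumption holds.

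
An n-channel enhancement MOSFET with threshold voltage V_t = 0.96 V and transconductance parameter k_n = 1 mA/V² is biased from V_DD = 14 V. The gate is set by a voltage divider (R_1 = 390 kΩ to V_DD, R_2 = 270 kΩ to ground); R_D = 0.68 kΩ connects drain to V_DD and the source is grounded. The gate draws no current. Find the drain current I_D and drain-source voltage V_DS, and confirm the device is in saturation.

I_D ≈ 11 mA, V_DS ≈ 6.3 V

V_G = V_DD·R_2/(R_1+R_2) = 14×270/660 = 5.73 V. With the source grounded, V_GS = V_G = 5.73 V.
Assume saturation: I_D = (k_n/2)(V_GS − V_t)² = (1/2)×(5.73 − 0.96)² = 0.5×4.77² = 11.4 mA.
V_DS = V_DD − I_D·R_D = 14 − 11.4×0.68 = 6.27 V.
Saturation requires V_DS ≥ V_GS − V_t = 4.77 V; 6.27 ≥ 4.77 ✓.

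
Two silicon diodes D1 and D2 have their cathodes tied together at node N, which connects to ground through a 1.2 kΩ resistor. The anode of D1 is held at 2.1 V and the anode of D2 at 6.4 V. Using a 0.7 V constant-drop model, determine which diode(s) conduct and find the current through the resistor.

Only D2 conducts; I_R ≈ 4.8 mA

Assume both conduct. Then node N would need to be at both 2.1−0.7 = 1.4 V and 6.4−0.7 = 5.7 V, which is impossible.
Assume only D2 conducts: V_N = 6.4 − 0.7 = 5.7 V, so I_R = 5.7/1.2 = 4.75 mA.
Check D1: its anode-to-cathode voltage is 2.1 − 5.7 = -3.6 V < 0.7 V, so it is off. The assumption is consistent.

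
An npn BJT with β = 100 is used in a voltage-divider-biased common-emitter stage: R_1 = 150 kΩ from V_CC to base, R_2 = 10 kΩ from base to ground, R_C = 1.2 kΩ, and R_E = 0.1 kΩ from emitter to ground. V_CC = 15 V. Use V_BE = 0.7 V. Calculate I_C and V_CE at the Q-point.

I_C ≈ 1.2 mA, V_CE ≈ 13 V

Thevenize the base divider: V_Th = V_CC·R_2/(R_1+R_2) = 15×10/160 = 0.938 V, R_Th = R_1‖R_2 = 9.38 kΩ.
Base-emitter loop: V_Th = I_B·R_Th + V_BE + (β+1)I_B·R_E, so I_B = (0.938 − 0.7) / (9.38 + 101×0.1) = 0.0122 mA.
I_C = β·I_B = 100×0.0122 = 1.22 mA, and I_E = (β+1)I_B = 1.23 mA.
V_CE = V_CC − I_C·R_C − I_E·R_E = 15 − 1.22×1.2 − 1.23×0.1 = 13.4 V.
V_CE = 13.4 V > 0.2 V confirms active-region operation.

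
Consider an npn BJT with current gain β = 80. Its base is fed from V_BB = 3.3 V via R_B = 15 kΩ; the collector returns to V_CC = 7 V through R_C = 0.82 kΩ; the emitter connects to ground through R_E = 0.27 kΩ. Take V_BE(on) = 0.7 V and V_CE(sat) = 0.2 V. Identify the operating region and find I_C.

active; I_C ≈ 5.6 mA

Assume active. Base-emitter loop: I_B = (V_BB − V_BE)/(R_B + (β+1)R_E) = (3.3 − 0.7)/(15 + 81×0.27) = 0.0705 mA.
I_C = β·I_B = 80×0.0705 = 5.64 mA.
V_CE = V_CC − I_C·R_C − I_E·R_E = 7 − 5.64×0.82 − 5.71×0.27 = 0.832 V > V_CE(sat), so the active-region assumption holds.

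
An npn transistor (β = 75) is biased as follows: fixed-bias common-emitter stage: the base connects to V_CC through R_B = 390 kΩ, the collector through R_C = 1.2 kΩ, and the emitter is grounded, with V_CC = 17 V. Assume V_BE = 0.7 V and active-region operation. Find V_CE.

V_CE ≈ 13 V

Base loop: V_CC = I_B·R_B + V_BE, so I_B = (17 − 0.7)/390 kΩ = 0.0418 mA.
In the active region I_C = β·I_B = 75 × 0.0418 = 3.13 mA.
Collector loop: V_CE = V_CC − I_C·R_C = 17 − 3.13×1.2 = 13.2 V.
Since V_CE = 13.2 V > V_CE(sat) ≈ 0.2 V, the transistor is in the active region as assumed.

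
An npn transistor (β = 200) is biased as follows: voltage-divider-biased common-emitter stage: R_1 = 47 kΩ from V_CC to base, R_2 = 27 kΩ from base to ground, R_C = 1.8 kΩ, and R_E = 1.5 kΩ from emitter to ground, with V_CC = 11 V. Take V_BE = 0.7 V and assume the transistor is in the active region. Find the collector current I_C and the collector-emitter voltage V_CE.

I_C ≈ 2.1 mA, V_CE ≈ 4.1 V

Thevenize the base divider: V_Th = V_CC·R_2/(R_1+R_2) = 11×27/74 = 4.01 V, R_Th = R_1‖R_2 = 17.1 kΩ.
Base-emitter loop: V_Th = I_B·R_Th + V_BE + (β+1)I_B·R_E, so I_B = (4.01 − 0.7) / (17.1 + 201×1.5) = 0.0104 mA.
I_C = β·I_B = 200×0.0104 = 2.08 mA, and I_E = (β+1)I_B = 2.09 mA.
V_CE = V_CC − I_C·R_C − I_E·R_E = 11 − 2.08×1.8 − 2.09×1.5 = 4.12 V.
V_CE = 4.12 V > 0.2 V confirms active-region operation.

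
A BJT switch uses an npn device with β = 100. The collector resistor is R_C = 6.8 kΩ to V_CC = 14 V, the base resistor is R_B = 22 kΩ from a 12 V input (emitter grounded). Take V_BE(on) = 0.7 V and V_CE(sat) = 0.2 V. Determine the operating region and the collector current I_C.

saturation; I_C ≈ 2 mA

Assume active: I_B = (12 − 0.7)/22 = 0.514 mA, giving I_C = β·I_B = 51.4 mA.
But then V_CE = 14 − 51.4×6.8 = -335 V < V_CE(sat) = 0.2 V — impossible in the active region.
So the transistor is saturated. With V_CE = 0.2 V, I_C = (V_CC − 0.2)/R_C = 13.8/6.8 = 2.03 mA.
Check: β·I_B = 51.4 mA > I_C = 2.03 mA, confirming saturation.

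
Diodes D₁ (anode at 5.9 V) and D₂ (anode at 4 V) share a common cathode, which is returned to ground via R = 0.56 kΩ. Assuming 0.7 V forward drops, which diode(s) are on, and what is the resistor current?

Only D₁ conducts; I_R ≈ 9.3 mA

Assume both conduct. Then node N would need to be at both 5.9−0.7 = 5.2 V and 4−0.7 = 3.3 V, which is impossible.
Assume only D₁ conducts: V_N = 5.9 − 0.7 = 5.2 V, so I_R = 5.2/0.56 = 9.29 mA.
Check D₂: its anode-to-cathode voltage is 4 − 5.2 = -1.2 V < 0.7 V, so it is off. The assumption is consistent.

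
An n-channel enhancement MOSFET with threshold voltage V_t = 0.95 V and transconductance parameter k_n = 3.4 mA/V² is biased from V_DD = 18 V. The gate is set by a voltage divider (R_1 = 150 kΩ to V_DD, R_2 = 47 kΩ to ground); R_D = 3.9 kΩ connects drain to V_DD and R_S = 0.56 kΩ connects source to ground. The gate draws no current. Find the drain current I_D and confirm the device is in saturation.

I_D ≈ 3.4 mA

V_G = V_DD·R_2/(R_1+R_2) = 18×47/197 = 4.29 V.
Assume saturation: I_D = (k_n/2)(V_GS − V_t)² with V_GS = V_G − I_D·R_S = 4.29 − 0.56·I_D.
Substituting gives 0.533·I_D² − 7.37·I_D + 19 = 0, with roots I_D = 3.43 or 10.4 mA.
The root I_D = 10.4 mA gives V_GS = -1.52 V ≤ V_t, so take I_D = 3.43 mA.
Then V_GS = 2.37 V and V_DS = V_DD − I_D(R_D+R_S) = 18 − 3.43×4.46 = 2.68 V.
Saturation requires V_DS ≥ V_GS − V_t = 1.42 V; 2.68 ≥ 1.42 ✓.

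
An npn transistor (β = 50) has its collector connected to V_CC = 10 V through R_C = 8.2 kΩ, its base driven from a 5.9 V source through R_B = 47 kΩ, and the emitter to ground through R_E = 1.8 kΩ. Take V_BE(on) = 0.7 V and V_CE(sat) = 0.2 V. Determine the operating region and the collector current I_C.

Assume active: I_B = (5.9 − 0.7)/(47 + 51×1.8) = 0.0375 mA, I_C = β·I_B = 1.87 mA.
Then V_CE = 10 − 1.87×8.2 − 1.91×1.8 = -8.8 V < 0.2 V — the active assumption fails.
Re-solve with V_CE = 0.2 V. KCL at the emitter: V_E/R_E = (V_BB−0.7−V_E)/R_B + (V_CC−0.2−V_E)/R_C, giving V_E = 1.87 V.
I_C = (V_CC − 0.2 − V_E)/R_C = (9.8 − 1.87)/8.2 = 0.967 mA.
Check: I_B = (5.2 − 1.87)/47 = 0.0709 mA, and β·I_B = 3.54 mA > I_C, confirming saturation.

saturation; I_C ≈ 0.97 mA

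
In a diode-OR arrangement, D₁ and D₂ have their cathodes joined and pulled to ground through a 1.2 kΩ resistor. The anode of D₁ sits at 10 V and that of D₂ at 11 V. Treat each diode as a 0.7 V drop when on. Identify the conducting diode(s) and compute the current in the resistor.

Only D₂ conducts; I_R ≈ 8.6 mA

Assume both conduct. Then node N would need to be at both 10−0.7 = 9.3 V and 11−0.7 = 10.3 V, which is impossible.
Assume only D₂ conducts: V_N = 11 − 0.7 = 10.3 V, so I_R = 10.3/1.2 = 8.58 mA.
Check D₁: its anode-to-cathode voltage is 10 − 10.3 = -0.3 V < 0.7 V, so it is off. The assumption is consistent.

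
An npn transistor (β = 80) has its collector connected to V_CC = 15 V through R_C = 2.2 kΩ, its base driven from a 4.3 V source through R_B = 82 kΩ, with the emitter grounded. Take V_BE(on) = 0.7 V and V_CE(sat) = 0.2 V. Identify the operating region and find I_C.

Assume active. Base-emitter loop: I_B = (V_BB − V_BE)/R_B = (4.3 − 0.7)/82 = 0.0439 mA.
I_C = β·I_B = 80×0.0439 = 3.51 mA.
V_CE = V_CC − I_C·R_C = 15 − 3.51×2.2 = 7.27 V > V_CE(sat), so the active-region assumption holds.

active; I_C ≈ 3.5 mA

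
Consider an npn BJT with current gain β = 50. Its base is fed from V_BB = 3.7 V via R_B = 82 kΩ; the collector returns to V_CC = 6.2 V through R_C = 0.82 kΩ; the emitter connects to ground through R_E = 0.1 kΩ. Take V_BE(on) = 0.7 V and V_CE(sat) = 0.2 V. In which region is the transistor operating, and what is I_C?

Assume active. Base-emitter loop: I_B = (V_BB − V_BE)/(R_B + (β+1)R_E) = (3.7 − 0.7)/(82 + 51×0.1) = 0.0344 mA.
I_C = β·I_B = 50×0.0344 = 1.72 mA.
V_CE = V_CC − I_C·R_C − I_E·R_E = 6.2 − 1.72×0.82 − 1.76×0.1 = 4.61 V > V_CE(sat), so the active-region assumption holds.

active; I_C ≈ 1.7 mA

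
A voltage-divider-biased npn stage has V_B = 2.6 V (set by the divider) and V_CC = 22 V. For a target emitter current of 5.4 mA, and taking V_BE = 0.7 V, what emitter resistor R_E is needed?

R_E ≈ 0.35 kΩ

V_E = V_B − V_BE = 2.6 − 0.7 = 1.9 V.
R_E = V_E / I_E = 1.9 / 5.4 = 0.352 kΩ.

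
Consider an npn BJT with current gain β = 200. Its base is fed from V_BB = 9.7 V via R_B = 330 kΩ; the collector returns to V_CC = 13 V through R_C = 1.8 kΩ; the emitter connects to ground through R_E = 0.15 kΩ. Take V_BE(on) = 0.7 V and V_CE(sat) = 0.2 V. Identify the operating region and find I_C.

active; I_C ≈ 5 mA

Assume active. Base-emitter loop: I_B = (V_BB − V_BE)/(R_B + (β+1)R_E) = (9.7 − 0.7)/(330 + 201×0.15) = 0.025 mA.
I_C = β·I_B = 200×0.025 = 5 mA.
V_CE = V_CC − I_C·R_C − I_E·R_E = 13 − 5×1.8 − 5.02×0.15 = 3.25 V > V_CE(sat), so the active-region assumption holds.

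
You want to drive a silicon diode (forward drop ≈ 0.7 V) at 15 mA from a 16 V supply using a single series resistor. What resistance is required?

R ≈ 1 kΩ

The resistor drops V_S − V_D = 16 − 0.7 = 15.3 V at 15 mA.
R = 15.3 V / 15 mA = 1.02 kΩ.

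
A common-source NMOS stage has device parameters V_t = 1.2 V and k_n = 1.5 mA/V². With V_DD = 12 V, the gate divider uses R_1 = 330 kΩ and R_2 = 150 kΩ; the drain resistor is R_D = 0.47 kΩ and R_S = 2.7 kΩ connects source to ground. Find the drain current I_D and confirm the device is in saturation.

I_D ≈ 0.61 mA

V_G = V_DD·R_2/(R_1+R_2) = 12×150/480 = 3.75 V.
Assume saturation: I_D = (k_n/2)(V_GS − V_t)² with V_GS = V_G − I_D·R_S = 3.75 − 2.7·I_D.
Substituting gives 5.47·I_D² − 11.3·I_D + 4.88 = 0, with roots I_D = 0.61 or 1.46 mA.
The root I_D = 1.46 mA gives V_GS = -0.196 V ≤ V_t, so take I_D = 0.61 mA.
Then V_GS = 2.1 V and V_DS = V_DD − I_D(R_D+R_S) = 12 − 0.61×3.17 = 10.1 V.
Saturation requires V_DS ≥ V_GS − V_t = 0.902 V; 10.1 ≥ 0.902 ✓.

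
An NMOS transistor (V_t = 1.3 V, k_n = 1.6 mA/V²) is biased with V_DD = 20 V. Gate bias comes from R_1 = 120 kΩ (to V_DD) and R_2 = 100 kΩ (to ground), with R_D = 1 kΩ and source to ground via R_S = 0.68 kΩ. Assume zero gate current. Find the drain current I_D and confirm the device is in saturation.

V_G = V_DD·R_2/(R_1+R_2) = 20×100/220 = 9.09 V.
Assume saturation: I_D = (k_n/2)(V_GS − V_t)² with V_GS = V_G − I_D·R_S = 9.09 − 0.68·I_D.
Substituting gives 0.37·I_D² − 9.48·I_D + 48.6 = 0, with roots I_D = 7.08 or 18.5 mA.
The root I_D = 18.5 mA gives V_GS = -3.51 V ≤ V_t, so take I_D = 7.08 mA.
Then V_GS = 4.28 V and V_DS = V_DD − I_D(R_D+R_S) = 20 − 7.08×1.68 = 8.1 V.
Saturation requires V_DS ≥ V_GS − V_t = 2.98 V; 8.1 ≥ 2.98 ✓.

I_D ≈ 7.1 mA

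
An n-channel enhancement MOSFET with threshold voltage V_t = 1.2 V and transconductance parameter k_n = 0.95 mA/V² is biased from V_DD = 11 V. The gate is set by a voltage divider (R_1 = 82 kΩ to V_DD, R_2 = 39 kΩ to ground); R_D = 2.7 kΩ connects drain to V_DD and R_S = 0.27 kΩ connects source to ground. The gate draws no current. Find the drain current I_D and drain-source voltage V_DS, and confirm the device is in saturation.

I_D ≈ 1.7 mA, V_DS ≈ 6 V

V_G = V_DD·R_2/(R_1+R_2) = 11×39/121 = 3.55 V.
Assume saturation: I_D = (k_n/2)(V_GS − V_t)² with V_GS = V_G − I_D·R_S = 3.55 − 0.27·I_D.
Substituting gives 0.0346·I_D² − 1.6·I_D + 2.61 = 0, with roots I_D = 1.69 or 44.6 mA.
The root I_D = 44.6 mA gives V_GS = -8.49 V ≤ V_t, so take I_D = 1.69 mA.
Then V_GS = 3.09 V and V_DS = V_DD − I_D(R_D+R_S) = 11 − 1.69×2.97 = 5.97 V.
Saturation requires V_DS ≥ V_GS − V_t = 1.89 V; 5.97 ≥ 1.89 ✓.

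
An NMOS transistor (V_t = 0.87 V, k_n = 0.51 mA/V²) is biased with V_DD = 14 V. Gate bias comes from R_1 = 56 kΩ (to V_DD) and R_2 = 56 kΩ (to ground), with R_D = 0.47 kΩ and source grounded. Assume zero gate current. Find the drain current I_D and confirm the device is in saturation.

I_D ≈ 9.6 mA

V_G = V_DD·R_2/(R_1+R_2) = 14×56/112 = 7 V. With the source grounded, V_GS = V_G = 7 V.
Assume saturation: I_D = (k_n/2)(V_GS − V_t)² = (0.51/2)×(7 − 0.87)² = 0.255×6.13² = 9.58 mA.
V_DS = V_DD − I_D·R_D = 14 − 9.58×0.47 = 9.5 V.
Saturation requires V_DS ≥ V_GS − V_t = 6.13 V; 9.5 ≥ 6.13 ✓.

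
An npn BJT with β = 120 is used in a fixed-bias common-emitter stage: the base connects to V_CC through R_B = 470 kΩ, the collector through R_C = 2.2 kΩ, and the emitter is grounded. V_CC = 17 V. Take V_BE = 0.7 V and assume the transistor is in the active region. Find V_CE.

V_CE ≈ 7.8 V

Base loop: V_CC = I_B·R_B + V_BE, so I_B = (17 − 0.7)/470 kΩ = 0.0347 mA.
In the active region I_C = β·I_B = 120 × 0.0347 = 4.16 mA.
Collector loop: V_CE = V_CC − I_C·R_C = 17 − 4.16×2.2 = 7.84 V.
Since V_CE = 7.84 V > V_CE(sat) ≈ 0.2 V, the transistor is in the active region as assumed.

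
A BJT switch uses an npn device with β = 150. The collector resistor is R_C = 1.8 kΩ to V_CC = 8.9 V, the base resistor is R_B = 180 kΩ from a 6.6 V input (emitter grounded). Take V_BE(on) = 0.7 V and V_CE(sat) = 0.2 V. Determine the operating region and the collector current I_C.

saturation; I_C ≈ 4.8 mA

Assume active: I_B = (6.6 − 0.7)/180 = 0.0328 mA, giving I_C = β·I_B = 4.92 mA.
But then V_CE = 8.9 − 4.92×1.8 = 0.05 V < V_CE(sat) = 0.2 V — impossible in the active region.
So the transistor is saturated. With V_CE = 0.2 V, I_C = (V_CC − 0.2)/R_C = 8.7/1.8 = 4.83 mA.
Check: β·I_B = 4.92 mA > I_C = 4.83 mA, confirming saturation.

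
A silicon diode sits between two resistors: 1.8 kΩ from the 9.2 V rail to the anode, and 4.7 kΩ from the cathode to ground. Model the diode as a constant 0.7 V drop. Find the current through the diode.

The two resistors are in series with the diode, so KVL gives 9.2 = I·1.8 + 0.7 + I·4.7.
I = (9.2 − 0.7) / (1.8 + 4.7) kΩ = 8.5 / 6.5 = 1.31 mA.

I ≈ 1.3 mA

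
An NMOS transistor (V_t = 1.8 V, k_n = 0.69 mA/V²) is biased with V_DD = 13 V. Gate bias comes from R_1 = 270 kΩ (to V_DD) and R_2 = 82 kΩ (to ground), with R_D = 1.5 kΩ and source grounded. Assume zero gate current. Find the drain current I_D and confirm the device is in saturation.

V_G = V_DD·R_2/(R_1+R_2) = 13×82/352 = 3.03 V. With the source grounded, V_GS = V_G = 3.03 V.
Assume saturation: I_D = (k_n/2)(V_GS − V_t)² = (0.69/2)×(3.03 − 1.8)² = 0.345×1.23² = 0.521 mA.
V_DS = V_DD − I_D·R_D = 13 − 0.521×1.5 = 12.2 V.
Saturation requires V_DS ≥ V_GS − V_t = 1.23 V; 12.2 ≥ 1.23 ✓.

I_D ≈ 0.52 mA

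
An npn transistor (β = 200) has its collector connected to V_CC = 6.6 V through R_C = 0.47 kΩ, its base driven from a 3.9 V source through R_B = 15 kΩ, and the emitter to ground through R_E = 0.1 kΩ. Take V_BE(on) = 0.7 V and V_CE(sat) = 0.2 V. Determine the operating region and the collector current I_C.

Assume active: I_B = (3.9 − 0.7)/(15 + 201×0.1) = 0.0912 mA, I_C = β·I_B = 18.2 mA.
Then V_CE = 6.6 − 18.2×0.47 − 18.3×0.1 = -3.8 V < 0.2 V — the active assumption fails.
Re-solve with V_CE = 0.2 V. KCL at the emitter: V_E/R_E = (V_BB−0.7−V_E)/R_B + (V_CC−0.2−V_E)/R_C, giving V_E = 1.13 V.
I_C = (V_CC − 0.2 − V_E)/R_C = (6.4 − 1.13)/0.47 = 11.2 mA.
Check: I_B = (3.2 − 1.13)/15 = 0.138 mA, and β·I_B = 27.5 mA > I_C, confirming saturation.

saturation; I_C ≈ 11 mA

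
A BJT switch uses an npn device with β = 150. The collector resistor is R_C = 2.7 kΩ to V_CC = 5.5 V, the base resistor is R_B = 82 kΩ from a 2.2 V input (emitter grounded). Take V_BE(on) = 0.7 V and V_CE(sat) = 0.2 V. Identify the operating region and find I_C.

saturation; I_C ≈ 2 mA

Assume active: I_B = (2.2 − 0.7)/82 = 0.0183 mA, giving I_C = β·I_B = 2.74 mA.
But then V_CE = 5.5 − 2.74×2.7 = -1.91 V < V_CE(sat) = 0.2 V — impossible in the active region.
So the transistor is saturated. With V_CE = 0.2 V, I_C = (V_CC − 0.2)/R_C = 5.3/2.7 = 1.96 mA.
Check: β·I_B = 2.74 mA > I_C = 1.96 mA, confirming saturation.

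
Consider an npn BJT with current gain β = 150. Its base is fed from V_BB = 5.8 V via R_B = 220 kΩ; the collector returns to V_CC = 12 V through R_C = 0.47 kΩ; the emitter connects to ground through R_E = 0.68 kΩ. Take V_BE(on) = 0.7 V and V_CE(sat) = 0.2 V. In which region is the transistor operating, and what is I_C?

Assume active. Base-emitter loop: I_B = (V_BB − V_BE)/(R_B + (β+1)R_E) = (5.8 − 0.7)/(220 + 151×0.68) = 0.0158 mA.
I_C = β·I_B = 150×0.0158 = 2.37 mA.
V_CE = V_CC − I_C·R_C − I_E·R_E = 12 − 2.37×0.47 − 2.39×0.68 = 9.26 V > V_CE(sat), so the active-region assumption holds.

active; I_C ≈ 2.4 mA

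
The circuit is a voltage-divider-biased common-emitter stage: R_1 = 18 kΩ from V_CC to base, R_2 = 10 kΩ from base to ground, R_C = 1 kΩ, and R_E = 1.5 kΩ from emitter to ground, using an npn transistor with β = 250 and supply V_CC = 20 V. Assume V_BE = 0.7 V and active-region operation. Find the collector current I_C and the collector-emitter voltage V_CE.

I_C ≈ 4.2 mA, V_CE ≈ 9.5 V

Thevenize the base divider: V_Th = V_CC·R_2/(R_1+R_2) = 20×10/28 = 7.14 V, R_Th = R_1‖R_2 = 6.43 kΩ.
Base-emitter loop: V_Th = I_B·R_Th + V_BE + (β+1)I_B·R_E, so I_B = (7.14 − 0.7) / (6.43 + 251×1.5) = 0.0168 mA.
I_C = β·I_B = 250×0.0168 = 4.21 mA, and I_E = (β+1)I_B = 4.22 mA.
V_CE = V_CC − I_C·R_C − I_E·R_E = 20 − 4.21×1 − 4.22×1.5 = 9.46 V.
V_CE = 9.46 V > 0.2 V confirms active-region operation.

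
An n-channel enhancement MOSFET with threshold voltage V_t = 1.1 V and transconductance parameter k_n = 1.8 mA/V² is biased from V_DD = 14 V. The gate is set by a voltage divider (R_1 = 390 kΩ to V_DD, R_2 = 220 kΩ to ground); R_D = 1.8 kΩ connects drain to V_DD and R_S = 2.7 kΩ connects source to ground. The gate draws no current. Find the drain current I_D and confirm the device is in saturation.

V_G = V_DD·R_2/(R_1+R_2) = 14×220/610 = 5.05 V.
Assume saturation: I_D = (k_n/2)(V_GS − V_t)² with V_GS = V_G − I_D·R_S = 5.05 − 2.7·I_D.
Substituting gives 6.56·I_D² − 20.2·I_D + 14 = 0, with roots I_D = 1.06 or 2.02 mA.
The root I_D = 2.02 mA gives V_GS = -0.397 V ≤ V_t, so take I_D = 1.06 mA.
Then V_GS = 2.19 V and V_DS = V_DD − I_D(R_D+R_S) = 14 − 1.06×4.5 = 9.23 V.
Saturation requires V_DS ≥ V_GS − V_t = 1.09 V; 9.23 ≥ 1.09 ✓.

I_D ≈ 1.1 mA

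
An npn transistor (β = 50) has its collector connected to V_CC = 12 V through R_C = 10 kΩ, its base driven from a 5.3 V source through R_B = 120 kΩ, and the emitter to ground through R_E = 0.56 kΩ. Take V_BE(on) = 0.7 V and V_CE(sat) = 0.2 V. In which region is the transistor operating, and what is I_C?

saturation; I_C ≈ 1.1 mA

Assume active: I_B = (5.3 − 0.7)/(120 + 51×0.56) = 0.031 mA, I_C = β·I_B = 1.55 mA.
Then V_CE = 12 − 1.55×10 − 1.58×0.56 = -4.37 V < 0.2 V — the active assumption fails.
Re-solve with V_CE = 0.2 V. KCL at the emitter: V_E/R_E = (V_BB−0.7−V_E)/R_B + (V_CC−0.2−V_E)/R_C, giving V_E = 0.643 V.
I_C = (V_CC − 0.2 − V_E)/R_C = (11.8 − 0.643)/10 = 1.12 mA.
Check: I_B = (4.6 − 0.643)/120 = 0.033 mA, and β·I_B = 1.65 mA > I_C, confirming saturation.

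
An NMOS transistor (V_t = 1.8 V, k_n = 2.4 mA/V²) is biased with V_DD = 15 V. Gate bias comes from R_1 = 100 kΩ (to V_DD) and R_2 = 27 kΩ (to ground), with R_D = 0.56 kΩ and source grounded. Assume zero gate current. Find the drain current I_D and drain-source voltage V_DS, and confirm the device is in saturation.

I_D ≈ 2.3 mA, V_DS ≈ 14 V

V_G = V_DD·R_2/(R_1+R_2) = 15×27/127 = 3.19 V. With the source grounded, V_GS = V_G = 3.19 V.
Assume saturation: I_D = (k_n/2)(V_GS − V_t)² = (2.4/2)×(3.19 − 1.8)² = 1.2×1.39² = 2.32 mA.
V_DS = V_DD − I_D·R_D = 15 − 2.32×0.56 = 13.7 V.
Saturation requires V_DS ≥ V_GS − V_t = 1.39 V; 13.7 ≥ 1.39 ✓.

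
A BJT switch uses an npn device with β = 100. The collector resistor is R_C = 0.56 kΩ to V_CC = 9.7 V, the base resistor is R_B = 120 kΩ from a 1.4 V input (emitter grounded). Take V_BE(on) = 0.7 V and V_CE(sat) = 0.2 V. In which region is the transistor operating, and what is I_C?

Assume active. Base-emitter loop: I_B = (V_BB − V_BE)/R_B = (1.4 − 0.7)/120 = 0.00583 mA.
I_C = β·I_B = 100×0.00583 = 0.583 mA.
V_CE = V_CC − I_C·R_C = 9.7 − 0.583×0.56 = 9.37 V > V_CE(sat), so the active-region assumption holds.

active; I_C ≈ 0.58 mA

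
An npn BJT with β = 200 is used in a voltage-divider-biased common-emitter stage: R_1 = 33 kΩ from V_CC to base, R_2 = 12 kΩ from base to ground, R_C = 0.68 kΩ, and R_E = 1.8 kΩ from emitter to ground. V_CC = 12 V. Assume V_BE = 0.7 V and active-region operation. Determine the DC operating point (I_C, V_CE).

I_C ≈ 1.3 mA, V_CE ≈ 8.6 V

Thevenize the base divider: V_Th = V_CC·R_2/(R_1+R_2) = 12×12/45 = 3.2 V, R_Th = R_1‖R_2 = 8.8 kΩ.
Base-emitter loop: V_Th = I_B·R_Th + V_BE + (β+1)I_B·R_E, so I_B = (3.2 − 0.7) / (8.8 + 201×1.8) = 0.00675 mA.
I_C = β·I_B = 200×0.00675 = 1.35 mA, and I_E = (β+1)I_B = 1.36 mA.
V_CE = V_CC − I_C·R_C − I_E·R_E = 12 − 1.35×0.68 − 1.36×1.8 = 8.64 V.
V_CE = 8.64 V > 0.2 V confirms active-region operation.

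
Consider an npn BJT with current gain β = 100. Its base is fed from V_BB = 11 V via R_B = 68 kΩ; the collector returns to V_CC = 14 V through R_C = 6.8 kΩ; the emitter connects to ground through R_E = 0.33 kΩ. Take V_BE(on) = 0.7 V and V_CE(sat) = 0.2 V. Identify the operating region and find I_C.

Assume active: I_B = (11 − 0.7)/(68 + 101×0.33) = 0.102 mA, I_C = β·I_B = 10.2 mA.
Then V_CE = 14 − 10.2×6.8 − 10.3×0.33 = -58.5 V < 0.2 V — the active assumption fails.
Re-solve with V_CE = 0.2 V. KCL at the emitter: V_E/R_E = (V_BB−0.7−V_E)/R_B + (V_CC−0.2−V_E)/R_C, giving V_E = 0.683 V.
I_C = (V_CC − 0.2 − V_E)/R_C = (13.8 − 0.683)/6.8 = 1.93 mA.
Check: I_B = (10.3 − 0.683)/68 = 0.141 mA, and β·I_B = 14.1 mA > I_C, confirming saturation.

saturation; I_C ≈ 1.9 mA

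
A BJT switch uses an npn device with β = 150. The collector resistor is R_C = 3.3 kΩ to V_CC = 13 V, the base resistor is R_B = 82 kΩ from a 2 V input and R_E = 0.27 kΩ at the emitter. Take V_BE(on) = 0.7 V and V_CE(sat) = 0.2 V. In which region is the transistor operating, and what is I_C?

active; I_C ≈ 1.6 mA

Assume active. Base-emitter loop: I_B = (V_BB − V_BE)/(R_B + (β+1)R_E) = (2 − 0.7)/(82 + 151×0.27) = 0.0106 mA.
I_C = β·I_B = 150×0.0106 = 1.59 mA.
V_CE = V_CC − I_C·R_C − I_E·R_E = 13 − 1.59×3.3 − 1.6×0.27 = 7.33 V > V_CE(sat), so the active-region assumption holds.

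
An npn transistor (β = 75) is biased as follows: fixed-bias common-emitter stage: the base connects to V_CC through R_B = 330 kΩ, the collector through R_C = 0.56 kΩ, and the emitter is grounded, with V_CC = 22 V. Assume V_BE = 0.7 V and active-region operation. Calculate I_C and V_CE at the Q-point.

I_C ≈ 4.8 mA, V_CE ≈ 19 V

Base loop: V_CC = I_B·R_B + V_BE, so I_B = (22 − 0.7)/330 kΩ = 0.0645 mA.
In the active region I_C = β·I_B = 75 × 0.0645 = 4.84 mA.
Collector loop: V_CE = V_CC − I_C·R_C = 22 − 4.84×0.56 = 19.3 V.
Since V_CE = 19.3 V > V_CE(sat) ≈ 0.2 V, the transistor is in the active region as assumed.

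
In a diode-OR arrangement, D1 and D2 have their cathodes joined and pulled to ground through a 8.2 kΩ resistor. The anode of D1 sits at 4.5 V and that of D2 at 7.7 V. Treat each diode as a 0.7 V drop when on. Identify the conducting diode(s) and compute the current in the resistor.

Only D2 conducts; I_R ≈ 0.85 mA

Assume both conduct. Then node N would need to be at both 4.5−0.7 = 3.8 V and 7.7−0.7 = 7 V, which is impossible.
Assume only D2 conducts: V_N = 7.7 − 0.7 = 7 V, so I_R = 7/8.2 = 0.854 mA.
Check D1: its anode-to-cathode voltage is 4.5 − 7 = -2.5 V < 0.7 V, so it is off. The assumption is consistent.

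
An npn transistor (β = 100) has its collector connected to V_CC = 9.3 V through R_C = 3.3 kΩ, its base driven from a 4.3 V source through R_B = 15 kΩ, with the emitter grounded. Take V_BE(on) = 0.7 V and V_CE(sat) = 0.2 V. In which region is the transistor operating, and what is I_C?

saturation; I_C ≈ 2.8 mA

Assume active: I_B = (4.3 − 0.7)/15 = 0.24 mA, giving I_C = β·I_B = 24 mA.
But then V_CE = 9.3 − 24×3.3 = -69.9 V < V_CE(sat) = 0.2 V — impossible in the active region.
So the transistor is saturated. With V_CE = 0.2 V, I_C = (V_CC − 0.2)/R_C = 9.1/3.3 = 2.76 mA.
Check: β·I_B = 24 mA > I_C = 2.76 mA, confirming saturation.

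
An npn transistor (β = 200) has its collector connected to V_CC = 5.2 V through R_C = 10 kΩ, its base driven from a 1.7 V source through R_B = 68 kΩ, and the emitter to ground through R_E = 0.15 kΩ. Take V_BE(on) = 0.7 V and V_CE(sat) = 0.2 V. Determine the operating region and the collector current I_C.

Assume active: I_B = (1.7 − 0.7)/(68 + 201×0.15) = 0.0102 mA, I_C = β·I_B = 2.04 mA.
Then V_CE = 5.2 − 2.04×10 − 2.05×0.15 = -15.5 V < 0.2 V — the active assumption fails.
Re-solve with V_CE = 0.2 V. KCL at the emitter: V_E/R_E = (V_BB−0.7−V_E)/R_B + (V_CC−0.2−V_E)/R_C, giving V_E = 0.0759 V.
I_C = (V_CC − 0.2 − V_E)/R_C = (5 − 0.0759)/10 = 0.492 mA.
Check: I_B = (1 − 0.0759)/68 = 0.0136 mA, and β·I_B = 2.72 mA > I_C, confirming saturation.

saturation; I_C ≈ 0.49 mA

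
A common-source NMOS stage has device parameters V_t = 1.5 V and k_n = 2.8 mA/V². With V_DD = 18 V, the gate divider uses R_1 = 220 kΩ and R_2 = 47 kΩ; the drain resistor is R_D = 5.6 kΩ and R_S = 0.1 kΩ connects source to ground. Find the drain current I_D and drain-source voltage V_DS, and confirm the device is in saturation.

V_G = V_DD·R_2/(R_1+R_2) = 18×47/267 = 3.17 V.
Assume saturation: I_D = (k_n/2)(V_GS − V_t)² with V_GS = V_G − I_D·R_S = 3.17 − 0.1·I_D.
Substituting gives 0.014·I_D² − 1.47·I_D + 3.9 = 0, with roots I_D = 2.73 or 102 mA.
The root I_D = 102 mA gives V_GS = -7.04 V ≤ V_t, so take I_D = 2.73 mA.
Then V_GS = 2.9 V and V_DS = V_DD − I_D(R_D+R_S) = 18 − 2.73×5.7 = 2.45 V.
Saturation requires V_DS ≥ V_GS − V_t = 1.4 V; 2.45 ≥ 1.4 ✓.

I_D ≈ 2.7 mA, V_DS ≈ 2.5 V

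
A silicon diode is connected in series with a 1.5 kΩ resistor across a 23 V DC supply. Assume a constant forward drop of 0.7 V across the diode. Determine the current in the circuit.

KVL around the loop: 23 = V_D + I·R = 0.7 + I × 1.5 kΩ.
So I = (23 − 0.7) / 1.5 kΩ = 22.3 / 1.5 = 14.9 mA.

I ≈ 15 mA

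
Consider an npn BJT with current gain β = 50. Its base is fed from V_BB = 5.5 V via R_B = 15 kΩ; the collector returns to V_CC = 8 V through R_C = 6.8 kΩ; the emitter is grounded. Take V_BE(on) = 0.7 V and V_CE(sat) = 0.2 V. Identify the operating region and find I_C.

saturation; I_C ≈ 1.1 mA

Assume active: I_B = (5.5 − 0.7)/15 = 0.32 mA, giving I_C = β·I_B = 16 mA.
But then V_CE = 8 − 16×6.8 = -101 V < V_CE(sat) = 0.2 V — impossible in the active region.
So the transistor is saturated. With V_CE = 0.2 V, I_C = (V_CC − 0.2)/R_C = 7.8/6.8 = 1.15 mA.
Check: β·I_B = 16 mA > I_C = 1.15 mA, confirming saturation.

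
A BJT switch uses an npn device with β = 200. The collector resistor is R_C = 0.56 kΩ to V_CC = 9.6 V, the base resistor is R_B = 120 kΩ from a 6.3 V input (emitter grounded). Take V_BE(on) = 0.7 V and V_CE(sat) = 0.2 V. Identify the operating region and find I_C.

Assume active. Base-emitter loop: I_B = (V_BB − V_BE)/R_B = (6.3 − 0.7)/120 = 0.0467 mA.
I_C = β·I_B = 200×0.0467 = 9.33 mA.
V_CE = V_CC − I_C·R_C = 9.6 − 9.33×0.56 = 4.37 V > V_CE(sat), so the active-region assumption holds.

active; I_C ≈ 9.3 mA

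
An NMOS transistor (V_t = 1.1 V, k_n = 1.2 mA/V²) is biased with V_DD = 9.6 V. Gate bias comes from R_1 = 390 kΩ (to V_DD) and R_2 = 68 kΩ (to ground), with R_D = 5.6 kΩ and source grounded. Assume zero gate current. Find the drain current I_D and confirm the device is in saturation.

I_D ≈ 0.064 mA

V_G = V_DD·R_2/(R_1+R_2) = 9.6×68/458 = 1.43 V. With the source grounded, V_GS = V_G = 1.43 V.
Assume saturation: I_D = (k_n/2)(V_GS − V_t)² = (1.2/2)×(1.43 − 1.1)² = 0.6×0.325² = 0.0635 mA.
V_DS = V_DD − I_D·R_D = 9.6 − 0.0635×5.6 = 9.24 V.
Saturation requires V_DS ≥ V_GS − V_t = 0.325 V; 9.24 ≥ 0.325 ✓.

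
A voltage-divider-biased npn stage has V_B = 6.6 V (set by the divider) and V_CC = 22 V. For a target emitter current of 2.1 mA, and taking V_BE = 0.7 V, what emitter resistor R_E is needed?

V_E = V_B − V_BE = 6.6 − 0.7 = 5.9 V.
R_E = V_E / I_E = 5.9 / 2.1 = 2.81 kΩ.

R_E ≈ 2.8 kΩ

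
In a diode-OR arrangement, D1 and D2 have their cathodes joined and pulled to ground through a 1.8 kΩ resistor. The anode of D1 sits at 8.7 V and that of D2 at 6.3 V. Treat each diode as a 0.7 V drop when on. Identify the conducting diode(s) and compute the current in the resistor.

Assume both conduct. Then node N would need to be at both 8.7−0.7 = 8 V and 6.3−0.7 = 5.6 V, which is impossible.
Assume only D1 conducts: V_N = 8.7 − 0.7 = 8 V, so I_R = 8/1.8 = 4.44 mA.
Check D2: its anode-to-cathode voltage is 6.3 − 8 = -1.7 V < 0.7 V, so it is off. The assumption is consistent.

Only D1 conducts; I_R ≈ 4.4 mA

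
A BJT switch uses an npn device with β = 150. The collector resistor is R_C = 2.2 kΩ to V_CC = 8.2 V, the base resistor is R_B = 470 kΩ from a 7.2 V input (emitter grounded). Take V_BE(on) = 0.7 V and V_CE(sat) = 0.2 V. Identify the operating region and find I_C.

active; I_C ≈ 2.1 mA

Assume active. Base-emitter loop: I_B = (V_BB − V_BE)/R_B = (7.2 − 0.7)/470 = 0.0138 mA.
I_C = β·I_B = 150×0.0138 = 2.07 mA.
V_CE = V_CC − I_C·R_C = 8.2 − 2.07×2.2 = 3.64 V > V_CE(sat), so the active-region assumption holds.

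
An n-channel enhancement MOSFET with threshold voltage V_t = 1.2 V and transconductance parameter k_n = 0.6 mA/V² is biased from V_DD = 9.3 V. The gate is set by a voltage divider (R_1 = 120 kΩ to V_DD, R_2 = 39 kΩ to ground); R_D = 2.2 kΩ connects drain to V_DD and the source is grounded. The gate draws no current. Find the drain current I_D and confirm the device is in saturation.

I_D ≈ 0.35 mA

V_G = V_DD·R_2/(R_1+R_2) = 9.3×39/159 = 2.28 V. With the source grounded, V_GS = V_G = 2.28 V.
Assume saturation: I_D = (k_n/2)(V_GS − V_t)² = (0.6/2)×(2.28 − 1.2)² = 0.3×1.08² = 0.351 mA.
V_DS = V_DD − I_D·R_D = 9.3 − 0.351×2.2 = 8.53 V.
Saturation requires V_DS ≥ V_GS − V_t = 1.08 V; 8.53 ≥ 1.08 ✓.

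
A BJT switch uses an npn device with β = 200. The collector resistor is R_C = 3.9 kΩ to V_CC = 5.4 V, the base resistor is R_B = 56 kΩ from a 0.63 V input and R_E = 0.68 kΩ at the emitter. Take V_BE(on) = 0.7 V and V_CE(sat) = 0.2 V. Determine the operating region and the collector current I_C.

V_BB = 0.63 V ≤ V_BE(on) = 0.7 V, so the base-emitter junction is not forward biased.
The transistor is in cutoff: I_B = I_C = 0.

cutoff; I_C ≈ 0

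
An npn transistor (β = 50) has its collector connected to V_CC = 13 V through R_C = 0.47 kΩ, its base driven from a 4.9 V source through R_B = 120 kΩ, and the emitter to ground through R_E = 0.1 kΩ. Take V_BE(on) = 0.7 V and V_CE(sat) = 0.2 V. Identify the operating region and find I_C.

Assume active. Base-emitter loop: I_B = (V_BB − V_BE)/(R_B + (β+1)R_E) = (4.9 − 0.7)/(120 + 51×0.1) = 0.0336 mA.
I_C = β·I_B = 50×0.0336 = 1.68 mA.
V_CE = V_CC − I_C·R_C − I_E·R_E = 13 − 1.68×0.47 − 1.71×0.1 = 12 V > V_CE(sat), so the active-region assumption holds.

active; I_C ≈ 1.7 mA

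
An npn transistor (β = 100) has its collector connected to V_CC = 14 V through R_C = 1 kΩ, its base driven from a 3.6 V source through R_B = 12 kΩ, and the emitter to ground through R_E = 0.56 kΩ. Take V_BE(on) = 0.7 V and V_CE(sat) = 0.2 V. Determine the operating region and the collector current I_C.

Assume active. Base-emitter loop: I_B = (V_BB − V_BE)/(R_B + (β+1)R_E) = (3.6 − 0.7)/(12 + 101×0.56) = 0.0423 mA.
I_C = β·I_B = 100×0.0423 = 4.23 mA.
V_CE = V_CC − I_C·R_C − I_E·R_E = 14 − 4.23×1 − 4.27×0.56 = 7.38 V > V_CE(sat), so the active-region assumption holds.

active; I_C ≈ 4.2 mA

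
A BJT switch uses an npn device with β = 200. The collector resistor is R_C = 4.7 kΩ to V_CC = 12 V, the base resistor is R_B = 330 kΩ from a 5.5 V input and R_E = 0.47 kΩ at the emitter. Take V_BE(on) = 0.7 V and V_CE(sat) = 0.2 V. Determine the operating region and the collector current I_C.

Assume active. Base-emitter loop: I_B = (V_BB − V_BE)/(R_B + (β+1)R_E) = (5.5 − 0.7)/(330 + 201×0.47) = 0.0113 mA.
I_C = β·I_B = 200×0.0113 = 2.26 mA.
V_CE = V_CC − I_C·R_C − I_E·R_E = 12 − 2.26×4.7 − 2.27×0.47 = 0.302 V > V_CE(sat), so the active-region assumption holds.

active; I_C ≈ 2.3 mA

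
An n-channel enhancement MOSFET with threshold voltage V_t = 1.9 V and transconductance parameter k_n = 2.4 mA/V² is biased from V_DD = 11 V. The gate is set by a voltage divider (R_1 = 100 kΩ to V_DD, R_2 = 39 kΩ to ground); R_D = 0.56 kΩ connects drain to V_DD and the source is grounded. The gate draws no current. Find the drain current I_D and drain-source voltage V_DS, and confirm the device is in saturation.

V_G = V_DD·R_2/(R_1+R_2) = 11×39/139 = 3.09 V. With the source grounded, V_GS = V_G = 3.09 V.
Assume saturation: I_D = (k_n/2)(V_GS − V_t)² = (2.4/2)×(3.09 − 1.9)² = 1.2×1.19² = 1.69 mA.
V_DS = V_DD − I_D·R_D = 11 − 1.69×0.56 = 10.1 V.
Saturation requires V_DS ≥ V_GS − V_t = 1.19 V; 10.1 ≥ 1.19 ✓.

I_D ≈ 1.7 mA, V_DS ≈ 10 V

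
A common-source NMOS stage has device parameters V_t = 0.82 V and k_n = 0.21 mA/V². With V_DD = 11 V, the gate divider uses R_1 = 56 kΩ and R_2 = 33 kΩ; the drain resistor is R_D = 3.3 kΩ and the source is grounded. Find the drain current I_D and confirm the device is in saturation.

I_D ≈ 1.1 mA

V_G = V_DD·R_2/(R_1+R_2) = 11×33/89 = 4.08 V. With the source grounded, V_GS = V_G = 4.08 V.
Assume saturation: I_D = (k_n/2)(V_GS − V_t)² = (0.21/2)×(4.08 − 0.82)² = 0.105×3.26² = 1.11 mA.
V_DS = V_DD − I_D·R_D = 11 − 1.11×3.3 = 7.32 V.
Saturation requires V_DS ≥ V_GS − V_t = 3.26 V; 7.32 ≥ 3.26 ✓.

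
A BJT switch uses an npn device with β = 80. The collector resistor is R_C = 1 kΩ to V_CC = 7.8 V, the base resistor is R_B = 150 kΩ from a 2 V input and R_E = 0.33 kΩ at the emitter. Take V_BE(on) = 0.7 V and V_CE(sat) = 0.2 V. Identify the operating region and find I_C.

active; I_C ≈ 0.59 mA

Assume active. Base-emitter loop: I_B = (V_BB − V_BE)/(R_B + (β+1)R_E) = (2 − 0.7)/(150 + 81×0.33) = 0.00736 mA.
I_C = β·I_B = 80×0.00736 = 0.588 mA.
V_CE = V_CC − I_C·R_C − I_E·R_E = 7.8 − 0.588×1 − 0.596×0.33 = 7.01 V > V_CE(sat), so the active-region assumption holds.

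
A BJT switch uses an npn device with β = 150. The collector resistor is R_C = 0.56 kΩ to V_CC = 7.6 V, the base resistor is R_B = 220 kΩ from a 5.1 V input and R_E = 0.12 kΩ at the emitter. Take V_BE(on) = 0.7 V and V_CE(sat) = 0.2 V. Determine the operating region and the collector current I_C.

active; I_C ≈ 2.8 mA

Assume active. Base-emitter loop: I_B = (V_BB − V_BE)/(R_B + (β+1)R_E) = (5.1 − 0.7)/(220 + 151×0.12) = 0.0185 mA.
I_C = β·I_B = 150×0.0185 = 2.77 mA.
V_CE = V_CC − I_C·R_C − I_E·R_E = 7.6 − 2.77×0.56 − 2.79×0.12 = 5.71 V > V_CE(sat), so the active-region assumption holds.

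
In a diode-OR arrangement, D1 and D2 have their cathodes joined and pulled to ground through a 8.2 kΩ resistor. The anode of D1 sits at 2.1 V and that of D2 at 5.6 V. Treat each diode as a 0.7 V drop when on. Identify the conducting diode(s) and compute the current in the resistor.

Only D2 conducts; I_R ≈ 0.6 mA

Assume both conduct. Then node N would need to be at both 2.1−0.7 = 1.4 V and 5.6−0.7 = 4.9 V, which is impossible.
Assume only D2 conducts: V_N = 5.6 − 0.7 = 4.9 V, so I_R = 4.9/8.2 = 0.598 mA.
Check D1: its anode-to-cathode voltage is 2.1 − 4.9 = -2.8 V < 0.7 V, so it is off. The assumption is consistent.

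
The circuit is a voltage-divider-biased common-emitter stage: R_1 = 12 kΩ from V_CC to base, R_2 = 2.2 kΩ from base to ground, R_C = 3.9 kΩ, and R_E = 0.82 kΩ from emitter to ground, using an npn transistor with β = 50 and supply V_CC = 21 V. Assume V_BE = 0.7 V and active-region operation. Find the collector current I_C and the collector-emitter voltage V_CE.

Thevenize the base divider: V_Th = V_CC·R_2/(R_1+R_2) = 21×2.2/14.2 = 3.25 V, R_Th = R_1‖R_2 = 1.86 kΩ.
Base-emitter loop: V_Th = I_B·R_Th + V_BE + (β+1)I_B·R_E, so I_B = (3.25 − 0.7) / (1.86 + 51×0.82) = 0.0585 mA.
I_C = β·I_B = 50×0.0585 = 2.92 mA, and I_E = (β+1)I_B = 2.98 mA.
V_CE = V_CC − I_C·R_C − I_E·R_E = 21 − 2.92×3.9 − 2.98×0.82 = 7.16 V.
V_CE = 7.16 V > 0.2 V confirms active-region operation.

I_C ≈ 2.9 mA, V_CE ≈ 7.2 V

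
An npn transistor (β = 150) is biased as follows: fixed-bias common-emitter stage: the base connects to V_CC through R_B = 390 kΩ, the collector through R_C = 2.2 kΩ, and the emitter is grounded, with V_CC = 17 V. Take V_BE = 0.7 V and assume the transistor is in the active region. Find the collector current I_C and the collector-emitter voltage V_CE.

Base loop: V_CC = I_B·R_B + V_BE, so I_B = (17 − 0.7)/390 kΩ = 0.0418 mA.
In the active region I_C = β·I_B = 150 × 0.0418 = 6.27 mA.
Collector loop: V_CE = V_CC − I_C·R_C = 17 − 6.27×2.2 = 3.21 V.
Since V_CE = 3.21 V > V_CE(sat) ≈ 0.2 V, the transistor is in the active region as assumed.

I_C ≈ 6.3 mA, V_CE ≈ 3.2 V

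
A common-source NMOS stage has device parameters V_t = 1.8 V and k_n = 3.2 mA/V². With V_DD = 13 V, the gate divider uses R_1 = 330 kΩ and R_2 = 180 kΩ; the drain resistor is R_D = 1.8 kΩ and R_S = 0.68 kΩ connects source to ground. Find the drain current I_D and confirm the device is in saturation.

V_G = V_DD·R_2/(R_1+R_2) = 13×180/510 = 4.59 V.
Assume saturation: I_D = (k_n/2)(V_GS − V_t)² with V_GS = V_G − I_D·R_S = 4.59 − 0.68·I_D.
Substituting gives 0.74·I_D² − 7.07·I_D + 12.4 = 0, with roots I_D = 2.33 or 7.23 mA.
The root I_D = 7.23 mA gives V_GS = -0.325 V ≤ V_t, so take I_D = 2.33 mA.
Then V_GS = 3.01 V and V_DS = V_DD − I_D(R_D+R_S) = 13 − 2.33×2.48 = 7.23 V.
Saturation requires V_DS ≥ V_GS − V_t = 1.21 V; 7.23 ≥ 1.21 ✓.

I_D ≈ 2.3 mA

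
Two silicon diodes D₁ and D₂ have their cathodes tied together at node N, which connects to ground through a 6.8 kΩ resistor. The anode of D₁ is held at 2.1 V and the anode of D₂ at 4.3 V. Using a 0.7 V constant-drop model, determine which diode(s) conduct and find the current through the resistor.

Assume both conduct. Then node N would need to be at both 2.1−0.7 = 1.4 V and 4.3−0.7 = 3.6 V, which is impossible.
Assume only D₂ conducts: V_N = 4.3 − 0.7 = 3.6 V, so I_R = 3.6/6.8 = 0.529 mA.
Check D₁: its anode-to-cathode voltage is 2.1 − 3.6 = -1.5 V < 0.7 V, so it is off. The assumption is consistent.

Only D₂ conducts; I_R ≈ 0.53 mA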